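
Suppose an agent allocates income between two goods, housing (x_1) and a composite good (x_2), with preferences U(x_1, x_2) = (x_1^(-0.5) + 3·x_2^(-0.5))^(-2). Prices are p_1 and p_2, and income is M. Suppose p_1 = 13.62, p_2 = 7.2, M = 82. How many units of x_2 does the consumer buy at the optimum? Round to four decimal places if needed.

From the CES first-order condition, (1/3)·(x_2/x_1)^(1.5) = p_1/p_2.
Hence x_2/x_1 = (3·p_1/p_2)^(1/(1.5)), i.e. raised to the 2/3 power.
Substitute x_2 = (x_2/x_1)·x_1 into the budget: x_1* = M/(p_1 + p_2·(x_2/x_1)).
Numerically x_2/x_1 = 3.181588, so x_1* = 82/(13.62 + 7.2·3.181588) = 2.2449 and x_2* = 3.181588·2.2449 = 7.1423.

x_2* = 7.1423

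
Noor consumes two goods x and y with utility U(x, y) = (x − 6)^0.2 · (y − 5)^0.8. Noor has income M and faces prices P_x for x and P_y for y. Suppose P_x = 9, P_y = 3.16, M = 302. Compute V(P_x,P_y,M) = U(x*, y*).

This is Cobb-Douglas in (x−6, y−5): tangency gives 0.2·P_y·(y−5) = 0.8·P_x·(x−6).
Substituting into the budget: x* = 6 + 0.2·(M − 6·P_x − 5·P_y)/P_x, and y* = 5 + 0.8·(…)/P_y.
Discretionary income = 302 − 6·9 − 5·3.16 = 232.2; x* = 6 + 0.2·232.2/9 = 11.16; y* = 5 + 0.8·232.2/3.16 = 63.7848.
Utility at the optimum: U(11.16, 63.7848) = 36.1362.

V = 36.1362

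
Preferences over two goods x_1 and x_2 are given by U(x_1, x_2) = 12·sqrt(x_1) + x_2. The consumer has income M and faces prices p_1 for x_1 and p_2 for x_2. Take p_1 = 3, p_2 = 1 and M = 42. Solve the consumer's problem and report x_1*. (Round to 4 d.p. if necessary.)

x_1* = 4

MU_x_1 = 6/√x_1, MU_x_2 = 1. Tangency: 6/√x_1 = p_1/p_2.
Thus x_1* = (6·p_2/p_1)² — independent of M — with the rest of income spent on x_2.
Plugging in: x_1* = (6·1/3)² = 4.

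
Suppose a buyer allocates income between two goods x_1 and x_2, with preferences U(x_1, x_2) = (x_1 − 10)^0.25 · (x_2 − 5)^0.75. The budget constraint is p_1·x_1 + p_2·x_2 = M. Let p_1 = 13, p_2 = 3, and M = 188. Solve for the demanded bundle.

Let x_1' = x_1−10, x_2' = x_2−5. MRS = (1/3)·x_2'/x_1' = p_1/p_2.
After buying the subsistence bundle (10, 5), a share 0.25 of the remaining income goes to x_1: x_1* = 10 + 0.25·(M − 10p_1 − 5p_2)/p_1.
Discretionary income = 188 − 10·13 − 5·3 = 43; x_1* = 10 + 0.25·43/13 = 10.8269; x_2* = 5 + 0.75·43/3 = 15.75.

x_1* = 10.8269, x_2* = 15.75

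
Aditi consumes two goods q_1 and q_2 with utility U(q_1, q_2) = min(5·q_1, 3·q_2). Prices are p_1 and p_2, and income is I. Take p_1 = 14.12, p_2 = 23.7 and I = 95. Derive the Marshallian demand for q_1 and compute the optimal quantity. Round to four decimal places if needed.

Leontief preferences: the optimum is at the kink where q_1/3 = q_2/5, i.e. q_2 = (5/3)·q_1.
Budget: p_1·q_1 + p_2·(5/3)·q_1 = I, so (3·p_1 + 5·p_2)·q_1 = 3·I.
Demand: q_1*(p_1,p_2,I) = 3·I/(3·p_1 + 5·p_2), q_2* = 5·I/(3·p_1 + 5·p_2).
Here 3·14.12 + 5·23.7 = 160.86, giving q_1* = 1.7717.

q_1* = 1.7717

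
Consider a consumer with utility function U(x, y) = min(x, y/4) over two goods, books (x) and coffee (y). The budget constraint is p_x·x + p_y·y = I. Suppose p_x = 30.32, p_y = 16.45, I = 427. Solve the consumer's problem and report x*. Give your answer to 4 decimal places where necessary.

x* = 4.4424

Demand: x*(p_x,p_y,I) = I/(p_x + 4·p_y), y* = 4·I/(p_x + 4·p_y).
Here 30.32 + 4·16.45 = 96.12, giving x* = 4.4424.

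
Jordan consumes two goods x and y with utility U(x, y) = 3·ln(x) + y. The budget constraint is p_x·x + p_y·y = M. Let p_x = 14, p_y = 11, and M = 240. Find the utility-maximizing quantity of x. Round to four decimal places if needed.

Set MRS = p_x/p_y: (3/x)/1 = p_x/p_y.
So x*(p_x,p_y) = 3·p_y/p_x, independent of income; and y* = (M − 3·p_y)/p_y.
At the given prices: x* = 3·11/14 = 2.3571.

x* = 2.3571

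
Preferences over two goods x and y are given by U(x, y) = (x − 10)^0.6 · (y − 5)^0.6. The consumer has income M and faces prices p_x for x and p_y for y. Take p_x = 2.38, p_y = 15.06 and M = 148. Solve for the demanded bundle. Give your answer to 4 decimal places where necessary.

MRS = (y−5)/(x−10). Tangency with p_x/p_y gives y−5 = (p_x/p_y)·(x−10).
After buying the subsistence bundle (10, 5), a share 0.5 of the remaining income goes to x: x* = 10 + 0.5·(M − 10p_x − 5p_y)/p_x.
Discretionary income = 148 − 10·2.38 − 5·15.06 = 48.9; x* = 10 + 0.5·48.9/2.38 = 20.2731; y* = 5 + 0.5·48.9/15.06 = 6.6235.

x* = 20.2731, y* = 6.6235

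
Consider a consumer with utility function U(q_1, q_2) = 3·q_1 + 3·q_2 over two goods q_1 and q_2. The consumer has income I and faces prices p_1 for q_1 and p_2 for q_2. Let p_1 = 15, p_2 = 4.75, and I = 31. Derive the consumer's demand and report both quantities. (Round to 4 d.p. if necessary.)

q_2 gives more utility per dollar, so spend all income on q_2: q_2* = I/p_2, q_1* = 0.
Numerically: q_1* = 0, q_2* = 6.5263.

q_1* = 0, q_2* = 6.5263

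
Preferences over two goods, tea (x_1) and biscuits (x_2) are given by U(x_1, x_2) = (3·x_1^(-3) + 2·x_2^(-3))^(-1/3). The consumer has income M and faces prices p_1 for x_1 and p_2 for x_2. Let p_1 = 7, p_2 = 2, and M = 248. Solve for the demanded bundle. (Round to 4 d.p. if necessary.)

From the CES first-order condition, (3/2)·(x_2/x_1)^(4) = p_1/p_2.
Solve for the ratio: x_2/x_1 = [(2/3)·p_1/p_2]^(0.25).
With the ratio pinned down, the budget gives x_1* = M/(p_1 + p_2·(x_2/x_1)) and x_2* = (x_2/x_1)·x_1*.
Numerically x_2/x_1 = 1.235931, so x_1* = 248/(7 + 2·1.235931) = 26.1828 and x_2* = 1.235931·26.1828 = 32.3601.

x_1* = 26.1828, x_2* = 32.3601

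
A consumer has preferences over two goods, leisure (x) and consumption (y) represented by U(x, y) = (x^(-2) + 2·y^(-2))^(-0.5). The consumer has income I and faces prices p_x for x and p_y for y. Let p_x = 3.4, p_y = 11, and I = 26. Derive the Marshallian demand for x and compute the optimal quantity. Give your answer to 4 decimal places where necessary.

x* = 2.0359

Numerically y/x = 0.851868, so x* = 26/(3.4 + 11·0.851868) = 2.0359.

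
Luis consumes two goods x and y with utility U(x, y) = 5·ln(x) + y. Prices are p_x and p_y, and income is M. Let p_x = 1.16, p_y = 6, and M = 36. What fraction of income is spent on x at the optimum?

So x*(p_x,p_y) = 5·p_y/p_x, independent of income; and y* = (M − 5·p_y)/p_y.
At the given prices: x* = 5·6/1.16 = 25.8621, and y* = 1.
Expenditure on x: 1.16·25.8621 = 30; share = 0.8333.

share on x = 0.8333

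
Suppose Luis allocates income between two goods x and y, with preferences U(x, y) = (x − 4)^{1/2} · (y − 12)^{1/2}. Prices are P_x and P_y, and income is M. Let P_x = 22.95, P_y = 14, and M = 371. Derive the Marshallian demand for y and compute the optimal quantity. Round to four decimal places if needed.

This is Cobb-Douglas in (x−4, y−12): tangency gives 0.5·P_y·(y−12) = 0.5·P_x·(x−4).
Substituting into the budget: x* = 4 + 0.5·(M − 4·P_x − 12·P_y)/P_x, and y* = 12 + 0.5·(…)/P_y.
Discretionary income = 371 − 4·22.95 − 12·14 = 111.2; y* = 12 + 0.5·111.2/14 = 15.9714.

y* = 15.9714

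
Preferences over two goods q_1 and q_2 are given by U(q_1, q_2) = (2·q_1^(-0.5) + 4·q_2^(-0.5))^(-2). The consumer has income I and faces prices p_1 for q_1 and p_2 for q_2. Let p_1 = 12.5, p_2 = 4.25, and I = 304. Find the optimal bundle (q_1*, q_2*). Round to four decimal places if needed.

MU_q_1 ∝ 2·q_1^(-1.5), MU_q_2 ∝ 4·q_2^(-1.5), so MRS = (1/2)·(q_2/q_1)^(1.5) = p_1/p_2.
Solve for the ratio: q_2/q_1 = [2·p_1/p_2]^(2/3).
With the ratio pinned down, the budget gives q_1* = I/(p_1 + p_2·(q_2/q_1)) and q_2* = (q_2/q_1)·q_1*.
Numerically q_2/q_1 = 3.258623, so q_1* = 304/(12.5 + 4.25·3.258623) = 11.5374 and q_2* = 3.258623·11.5374 = 37.596.

q_1* = 11.5374, q_2* = 37.596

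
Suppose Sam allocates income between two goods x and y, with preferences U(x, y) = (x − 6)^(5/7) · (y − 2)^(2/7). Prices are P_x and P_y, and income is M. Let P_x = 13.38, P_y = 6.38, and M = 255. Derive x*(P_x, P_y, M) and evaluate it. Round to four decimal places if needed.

MRS = (5/2)·(y−2)/(x−6). Tangency with P_x/P_y gives y−2 = (2/5)·(P_x/P_y)·(x−6).
After buying the subsistence bundle (6, 2), a share 5/7 of the remaining income goes to x: x* = 6 + 5/7·(M − 6P_x − 2P_y)/P_x.
Discretionary income = 255 − 6·13.38 − 2·6.38 = 161.96; x* = 6 + 5/7·161.96/13.38 = 14.6462.

x* = 14.6462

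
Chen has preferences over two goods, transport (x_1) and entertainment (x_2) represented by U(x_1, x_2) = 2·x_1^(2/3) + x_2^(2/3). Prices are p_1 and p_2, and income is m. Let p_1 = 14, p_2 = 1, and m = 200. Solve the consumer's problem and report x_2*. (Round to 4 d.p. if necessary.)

MU_x_1 ∝ 2·x_1^(-1/3), MU_x_2 ∝ x_2^(-1/3), so MRS = 2·(x_2/x_1)^(1/3) = p_1/p_2.
Solve for the ratio: x_2/x_1 = [(1/2)·p_1/p_2]^(3).
With the ratio pinned down, the budget gives x_1* = m/(p_1 + p_2·(x_2/x_1)) and x_2* = (x_2/x_1)·x_1*.
Numerically x_2/x_1 = 343, so x_1* = 200/(14 + 1·343) = 0.5602 and x_2* = 343·0.5602 = 192.1569.

x_2* = 192.1569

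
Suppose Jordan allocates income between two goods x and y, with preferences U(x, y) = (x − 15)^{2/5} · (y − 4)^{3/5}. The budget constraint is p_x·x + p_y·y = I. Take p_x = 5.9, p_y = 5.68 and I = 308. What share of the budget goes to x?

share on x = 0.5429

Let x' = x−15, y' = y−4. MRS = (2/3)·y'/x' = p_x/p_y.
Substituting into the budget: x* = 15 + 0.4·(I − 15·p_x − 4·p_y)/p_x, and y* = 4 + 0.6·(…)/p_y.
Discretionary income = 308 − 15·5.9 − 4·5.68 = 196.78; x* = 15 + 0.4·196.78/5.9 = 28.341; y* = 4 + 0.6·196.78/5.68 = 24.7866.
Expenditure on x: 5.9·28.341 = 167.212; share = 0.5429.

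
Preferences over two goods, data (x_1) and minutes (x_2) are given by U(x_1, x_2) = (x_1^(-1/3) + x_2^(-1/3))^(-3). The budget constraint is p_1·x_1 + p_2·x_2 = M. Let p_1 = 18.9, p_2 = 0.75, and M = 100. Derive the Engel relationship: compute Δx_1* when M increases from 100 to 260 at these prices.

Δx_1* = 5.8532

MU_x_1 ∝ x_1^(-4/3), MU_x_2 ∝ x_2^(-4/3), so MRS = (x_2/x_1)^(4/3) = p_1/p_2.
Hence x_2/x_1 = (p_1/p_2)^(1/(4/3)), i.e. raised to the 0.75 power.
With the ratio pinned down, the budget gives x_1* = M/(p_1 + p_2·(x_2/x_1)) and x_2* = (x_2/x_1)·x_1*.
Numerically x_2/x_1 = 11.247355, so x_1* = 100/(18.9 + 0.75·11.247355) = 3.6582.
At M' = 260: x_1* = 9.5114. Change: 9.5114 − 3.6582 = 5.8532.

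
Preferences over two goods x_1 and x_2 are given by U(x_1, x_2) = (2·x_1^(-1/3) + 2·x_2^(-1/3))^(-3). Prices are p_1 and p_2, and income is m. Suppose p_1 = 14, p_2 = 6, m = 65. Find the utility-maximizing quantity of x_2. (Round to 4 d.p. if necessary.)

x_2* = 4.8451

From the CES first-order condition, (x_2/x_1)^(4/3) = p_1/p_2.
Solve for the ratio: x_2/x_1 = [p_1/p_2]^(0.75).
With the ratio pinned down, the budget gives x_1* = m/(p_1 + p_2·(x_2/x_1)) and x_2* = (x_2/x_1)·x_1*.
Numerically x_2/x_1 = 1.887916, so x_1* = 65/(14 + 6·1.887916) = 2.5664 and x_2* = 1.887916·2.5664 = 4.8451.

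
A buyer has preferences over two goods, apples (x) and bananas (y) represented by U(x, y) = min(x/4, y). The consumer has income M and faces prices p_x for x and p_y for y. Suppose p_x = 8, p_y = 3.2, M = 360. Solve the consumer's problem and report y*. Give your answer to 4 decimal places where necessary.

Leontief preferences: the optimum is at the kink where x/4 = y/1, i.e. y = (1/4)·x.
Budget: p_x·x + p_y·(1/4)·x = M, so (4·p_x + p_y)·x = 4·M.
Demand: x*(p_x,p_y,M) = 4·M/(4·p_x + p_y), y* = M/(4·p_x + p_y).
Here 4·8 + 3.2 = 35.2, giving y* = 10.2273.

y* = 10.2273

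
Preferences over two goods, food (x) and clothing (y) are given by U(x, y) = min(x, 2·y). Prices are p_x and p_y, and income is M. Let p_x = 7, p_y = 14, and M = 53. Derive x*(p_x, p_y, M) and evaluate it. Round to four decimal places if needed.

x* = 3.7857

Demand: x*(p_x,p_y,M) = 2·M/(2·p_x + p_y), y* = M/(2·p_x + p_y).
Here 2·7 + 14 = 28, giving x* = 3.7857.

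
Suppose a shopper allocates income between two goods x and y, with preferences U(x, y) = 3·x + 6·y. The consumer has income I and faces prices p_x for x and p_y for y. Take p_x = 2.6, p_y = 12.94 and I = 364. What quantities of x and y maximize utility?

Perfect substitutes: compare marginal utility per dollar. 3/p_x vs 6/p_y → 1.1538 vs 0.4637.
x gives more utility per dollar, so spend all income on x: x* = I/p_x, y* = 0.
Numerically: x* = 140, y* = 0.

x* = 140, y* = 0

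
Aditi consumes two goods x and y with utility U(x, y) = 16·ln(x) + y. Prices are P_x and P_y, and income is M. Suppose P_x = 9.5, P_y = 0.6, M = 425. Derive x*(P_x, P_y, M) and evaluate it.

x* = 1.0105

MU_x = 16/x, MU_y = 1. Tangency: 16/x = P_x/P_y.
So x*(P_x,P_y) = 16·P_y/P_x, independent of income; and y* = (M − 16·P_y)/P_y.
At the given prices: x* = 16·0.6/9.5 = 1.0105.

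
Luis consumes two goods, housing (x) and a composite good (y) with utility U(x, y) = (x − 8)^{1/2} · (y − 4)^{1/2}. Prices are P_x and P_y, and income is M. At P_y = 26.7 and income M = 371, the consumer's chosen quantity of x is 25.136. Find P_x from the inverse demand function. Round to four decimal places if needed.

P_x = 6.25

MRS = (y−4)/(x−8). Tangency with P_x/P_y gives y−4 = (P_x/P_y)·(x−8).
After buying the subsistence bundle (8, 4), a share 0.5 of the remaining income goes to x: x* = 8 + 0.5·(M − 8P_x − 4P_y)/P_x.
Set x* = 25.136 in the demand function and solve for P_x: P_x = 6.25.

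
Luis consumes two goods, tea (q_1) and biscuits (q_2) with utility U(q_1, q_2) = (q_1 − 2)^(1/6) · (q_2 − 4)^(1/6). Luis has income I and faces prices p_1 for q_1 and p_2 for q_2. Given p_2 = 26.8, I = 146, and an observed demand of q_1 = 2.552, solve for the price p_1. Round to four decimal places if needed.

This is Cobb-Douglas in (q_1−2, q_2−4): tangency gives 1/6·p_2·(q_2−4) = 1/6·p_1·(q_1−2).
After buying the subsistence bundle (2, 4), a share 0.5 of the remaining income goes to q_1: q_1* = 2 + 0.5·(I − 2p_1 − 4p_2)/p_1.
Set q_1* = 2.552 in the demand function and solve for p_1: p_1 = 12.5.

p_1 = 12.5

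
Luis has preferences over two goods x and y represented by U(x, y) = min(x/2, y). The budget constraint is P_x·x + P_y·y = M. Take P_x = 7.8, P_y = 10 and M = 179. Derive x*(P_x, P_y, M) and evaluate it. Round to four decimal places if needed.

With perfect complements, no substitution: consume in ratio x:y = 2:1.
Budget: P_x·x + P_y·(1/2)·x = M, so (2·P_x + P_y)·x = 2·M.
Demand: x*(P_x,P_y,M) = 2·M/(2·P_x + P_y), y* = M/(2·P_x + P_y).
Here 2·7.8 + 10 = 25.6, giving x* = 13.9844.

x* = 13.9844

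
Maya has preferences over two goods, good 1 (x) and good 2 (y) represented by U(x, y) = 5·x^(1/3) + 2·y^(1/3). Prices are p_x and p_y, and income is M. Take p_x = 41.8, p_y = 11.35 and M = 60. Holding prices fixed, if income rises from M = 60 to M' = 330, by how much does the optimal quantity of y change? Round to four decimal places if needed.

MU_x ∝ 5·x^(-2/3), MU_y ∝ 2·y^(-2/3), so MRS = (5/2)·(y/x)^(2/3) = p_x/p_y.
Solve for the ratio: y/x = [(2/5)·p_x/p_y]^(1.5).
Substitute y = (y/x)·x into the budget: x* = M/(p_x + p_y·(y/x)).
Numerically y/x = 1.787972, so x* = 60/(41.8 + 11.35·1.787972) = 0.9663 and y* = 1.787972·0.9663 = 1.7277.
At M' = 330: y* = 9.5023. Change: 9.5023 − 1.7277 = 7.7746.

Δy* = 7.7746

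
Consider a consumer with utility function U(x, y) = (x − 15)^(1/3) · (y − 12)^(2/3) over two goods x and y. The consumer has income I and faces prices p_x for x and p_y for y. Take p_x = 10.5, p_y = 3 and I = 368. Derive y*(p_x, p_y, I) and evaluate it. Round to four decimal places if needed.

y* = 50.7778

MRS = (1/2)·(y−12)/(x−15). Tangency with p_x/p_y gives y−12 = 2·(p_x/p_y)·(x−15).
After buying the subsistence bundle (15, 12), a share 1/3 of the remaining income goes to x: x* = 15 + 1/3·(I − 15p_x − 12p_y)/p_x.
Discretionary income = 368 − 15·10.5 − 12·3 = 174.5; y* = 12 + 2/3·174.5/3 = 50.7778.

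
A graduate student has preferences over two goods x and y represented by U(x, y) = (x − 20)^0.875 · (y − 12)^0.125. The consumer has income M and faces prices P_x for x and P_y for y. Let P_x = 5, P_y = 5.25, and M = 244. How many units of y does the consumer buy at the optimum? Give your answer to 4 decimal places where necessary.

y* = 13.9286

Let x' = x−20, y' = y−12. MRS = 7·y'/x' = P_x/P_y.
Substituting into the budget: x* = 20 + 0.875·(M − 20·P_x − 12·P_y)/P_x, and y* = 12 + 0.125·(…)/P_y.
Discretionary income = 244 − 20·5 − 12·5.25 = 81; y* = 12 + 0.125·81/5.25 = 13.9286.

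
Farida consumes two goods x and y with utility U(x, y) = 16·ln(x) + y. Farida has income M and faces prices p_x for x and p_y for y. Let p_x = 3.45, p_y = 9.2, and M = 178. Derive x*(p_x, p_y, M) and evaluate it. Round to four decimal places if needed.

At the given prices: x* = 16·9.2/3.45 = 42.6667.

x* = 42.6667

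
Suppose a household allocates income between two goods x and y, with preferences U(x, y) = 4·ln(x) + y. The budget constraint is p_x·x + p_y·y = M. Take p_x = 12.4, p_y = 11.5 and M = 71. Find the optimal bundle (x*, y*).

Set MRS = p_x/p_y: (4/x)/1 = p_x/p_y.
So x*(p_x,p_y) = 4·p_y/p_x, independent of income; and y* = (M − 4·p_y)/p_y.
At the given prices: x* = 4·11.5/12.4 = 3.7097, and y* = 2.1739.

x* = 3.7097, y* = 2.1739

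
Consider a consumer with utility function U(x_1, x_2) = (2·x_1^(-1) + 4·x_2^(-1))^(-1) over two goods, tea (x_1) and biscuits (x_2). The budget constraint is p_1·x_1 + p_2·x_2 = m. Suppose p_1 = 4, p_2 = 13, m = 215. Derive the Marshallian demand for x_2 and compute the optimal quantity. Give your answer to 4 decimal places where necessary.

x_2* = 11.8791

From the CES first-order condition, (1/2)·(x_2/x_1)^(2) = p_1/p_2.
Solve for the ratio: x_2/x_1 = [2·p_1/p_2]^(0.5).
Substitute x_2 = (x_2/x_1)·x_1 into the budget: x_1* = m/(p_1 + p_2·(x_2/x_1)).
Numerically x_2/x_1 = 0.784465, so x_1* = 215/(4 + 13·0.784465) = 15.1429 and x_2* = 0.784465·15.1429 = 11.8791.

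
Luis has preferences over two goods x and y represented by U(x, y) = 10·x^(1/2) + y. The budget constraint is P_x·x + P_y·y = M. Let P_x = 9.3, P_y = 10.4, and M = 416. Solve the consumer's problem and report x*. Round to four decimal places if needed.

x* = 31.2637

Set MRS = P_x/P_y: 5·x^(−1/2) = P_x/P_y.
Thus x* = (5·P_y/P_x)² — independent of M — with the rest of income spent on y.
Plugging in: x* = (5·10.4/9.3)² = 31.2637.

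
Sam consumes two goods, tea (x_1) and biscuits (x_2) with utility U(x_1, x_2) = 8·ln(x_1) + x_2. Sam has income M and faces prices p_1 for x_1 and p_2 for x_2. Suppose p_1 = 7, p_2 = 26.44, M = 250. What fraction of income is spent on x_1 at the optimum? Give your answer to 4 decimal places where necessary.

share on x_1 = 0.8461

MU_x_1 = 8/x_1, MU_x_2 = 1. Tangency: 8/x_1 = p_1/p_2.
So x_1*(p_1,p_2) = 8·p_2/p_1, independent of income; and x_2* = (M − 8·p_2)/p_2.
At the given prices: x_1* = 8·26.44/7 = 30.2171, and x_2* = 1.4554.
Expenditure on x_1: 7·30.2171 = 211.52; share = 0.8461.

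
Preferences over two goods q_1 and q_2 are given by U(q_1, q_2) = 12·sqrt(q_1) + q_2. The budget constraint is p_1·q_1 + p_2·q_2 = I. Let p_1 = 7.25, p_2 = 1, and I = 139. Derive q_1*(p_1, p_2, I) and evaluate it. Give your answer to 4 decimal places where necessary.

Thus q_1* = (6·p_2/p_1)² — independent of I — with the rest of income spent on q_2.
Plugging in: q_1* = (6·1/7.25)² = 0.6849.

q_1* = 0.6849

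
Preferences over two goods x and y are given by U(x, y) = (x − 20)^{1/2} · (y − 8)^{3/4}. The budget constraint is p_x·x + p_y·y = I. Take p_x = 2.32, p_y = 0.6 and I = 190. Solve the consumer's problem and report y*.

y* = 146.8

Discretionary income = 190 − 20·2.32 − 8·0.6 = 138.8; y* = 8 + 0.6·138.8/0.6 = 146.8.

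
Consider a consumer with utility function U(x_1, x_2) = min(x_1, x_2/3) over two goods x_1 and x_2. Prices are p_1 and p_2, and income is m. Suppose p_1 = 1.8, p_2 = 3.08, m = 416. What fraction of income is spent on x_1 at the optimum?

share on x_1 = 0.163

Demand: x_1*(p_1,p_2,m) = m/(p_1 + 3·p_2), x_2* = 3·m/(p_1 + 3·p_2).
Here 1.8 + 3·3.08 = 11.04, giving x_1* = 37.6812 and x_2* = 113.0435.
Expenditure on x_1: 1.8·37.6812 = 67.8261; share = 0.163.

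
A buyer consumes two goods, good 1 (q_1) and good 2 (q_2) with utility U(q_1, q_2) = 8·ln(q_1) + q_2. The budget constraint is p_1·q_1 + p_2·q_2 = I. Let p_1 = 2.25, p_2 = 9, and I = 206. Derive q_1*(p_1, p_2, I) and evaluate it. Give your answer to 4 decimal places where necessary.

q_1* = 32

MU_q_1 = 8/q_1, MU_q_2 = 1. Tangency: 8/q_1 = p_1/p_2.
So q_1*(p_1,p_2) = 8·p_2/p_1, independent of income; and q_2* = (I − 8·p_2)/p_2.
At the given prices: q_1* = 8·9/2.25 = 32.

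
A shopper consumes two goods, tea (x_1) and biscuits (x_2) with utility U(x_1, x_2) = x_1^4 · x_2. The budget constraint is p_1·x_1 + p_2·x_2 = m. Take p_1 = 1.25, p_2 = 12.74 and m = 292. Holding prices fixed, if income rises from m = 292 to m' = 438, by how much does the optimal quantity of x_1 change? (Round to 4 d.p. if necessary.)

Δx_1* = 93.44

Demand: x_1*(p_1,p_2,m) = 0.8·m/p_1 and x_2* = 0.2·m/p_2.
At p_1=1.25, p_2=12.74, m=292: x_1* = 0.8·292/1.25 = 186.88.
At m' = 438: x_1* = 280.32. Change: 280.32 − 186.88 = 93.44.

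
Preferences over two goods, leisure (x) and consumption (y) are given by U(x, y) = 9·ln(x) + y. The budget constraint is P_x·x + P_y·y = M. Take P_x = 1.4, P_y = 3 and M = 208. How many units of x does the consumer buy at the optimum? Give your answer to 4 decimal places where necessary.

Set MRS = P_x/P_y: (9/x)/1 = P_x/P_y.
So x*(P_x,P_y) = 9·P_y/P_x, independent of income; and y* = (M − 9·P_y)/P_y.
At the given prices: x* = 9·3/1.4 = 19.2857.

x* = 19.2857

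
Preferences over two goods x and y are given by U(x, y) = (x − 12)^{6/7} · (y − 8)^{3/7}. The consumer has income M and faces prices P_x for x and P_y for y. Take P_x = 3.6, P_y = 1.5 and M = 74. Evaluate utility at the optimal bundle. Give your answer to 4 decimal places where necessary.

Let x' = x−12, y' = y−8. MRS = 2·y'/x' = P_x/P_y.
Substituting into the budget: x* = 12 + 2/3·(M − 12·P_x − 8·P_y)/P_x, and y* = 8 + 1/3·(…)/P_y.
Discretionary income = 74 − 12·3.6 − 8·1.5 = 18.8; x* = 12 + 2/3·18.8/3.6 = 15.4815; y* = 8 + 1/3·18.8/1.5 = 12.1778.
Utility at the optimum: U(15.4815, 12.1778) = 5.3764.

V = 5.3764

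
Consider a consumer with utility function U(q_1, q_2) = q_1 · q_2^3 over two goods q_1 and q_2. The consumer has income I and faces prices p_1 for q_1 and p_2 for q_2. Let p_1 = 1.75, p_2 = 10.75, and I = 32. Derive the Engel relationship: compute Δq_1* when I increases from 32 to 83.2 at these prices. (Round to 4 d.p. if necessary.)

Δq_1* = 7.3143

MU_q_1/MU_q_2 = (q_2)/(3·q_1); tangency sets this equal to p_1/p_2.
So p_2·q_2 = 3·p_1·q_1; combined with the budget, a share 0.25 of income goes to q_1.
Demand: q_1*(p_1,p_2,I) = 0.25·I/p_1 and q_2* = 0.75·I/p_2.
At p_1=1.75, p_2=10.75, I=32: q_1* = 0.25·32/1.75 = 4.5714.
At I' = 83.2: q_1* = 11.8857. Change: 11.8857 − 4.5714 = 7.3143.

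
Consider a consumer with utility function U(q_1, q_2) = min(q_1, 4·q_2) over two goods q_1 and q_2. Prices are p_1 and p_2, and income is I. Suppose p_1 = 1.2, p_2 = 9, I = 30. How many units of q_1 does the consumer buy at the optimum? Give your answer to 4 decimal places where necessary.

q_1* = 8.6957

Here 4·1.2 + 9 = 13.8, giving q_1* = 8.6957.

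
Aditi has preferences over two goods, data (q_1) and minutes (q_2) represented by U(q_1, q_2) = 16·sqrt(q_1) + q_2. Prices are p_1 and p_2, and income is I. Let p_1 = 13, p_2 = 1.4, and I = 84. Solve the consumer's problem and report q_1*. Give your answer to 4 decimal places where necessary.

q_1* = 0.7422

Set MRS = p_1/p_2: 8·q_1^(−1/2) = p_1/p_2.
Solve: √q_1 = 8·p_2/p_1, so q_1*(p_1,p_2) = (8·p_2/p_1)², and q_2* = (I − p_1·q_1*)/p_2.
Plugging in: q_1* = (8·1.4/13)² = 0.7422.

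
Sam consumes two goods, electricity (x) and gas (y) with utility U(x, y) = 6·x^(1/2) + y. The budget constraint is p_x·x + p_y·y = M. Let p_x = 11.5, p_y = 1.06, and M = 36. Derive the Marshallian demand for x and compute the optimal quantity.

x* = 0.0765

Utility is quasi-linear in y; the FOC for x is 3/√x = p_x/p_y.
Solve: √x = 3·p_y/p_x, so x*(p_x,p_y) = (3·p_y/p_x)², and y* = (M − p_x·x*)/p_y.
Plugging in: x* = (3·1.06/11.5)² = 0.0765.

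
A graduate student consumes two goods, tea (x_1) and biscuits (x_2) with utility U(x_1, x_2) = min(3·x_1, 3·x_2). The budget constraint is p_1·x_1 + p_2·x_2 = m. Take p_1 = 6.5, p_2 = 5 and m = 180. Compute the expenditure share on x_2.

share on x_2 = 0.4348

With perfect complements, no substitution: consume in ratio x_1:x_2 = 3:3.
Budget: p_1·x_1 + p_2·x_1 = m, so (3·p_1 + 3·p_2)·x_1 = 3·m.
Demand: x_1*(p_1,p_2,m) = 3·m/(3·p_1 + 3·p_2), x_2* = 3·m/(3·p_1 + 3·p_2).
Here 3·6.5 + 3·5 = 34.5, giving x_1* = 15.6522 and x_2* = 15.6522.
Expenditure on x_2: 5·15.6522 = 78.2609; share = 0.4348.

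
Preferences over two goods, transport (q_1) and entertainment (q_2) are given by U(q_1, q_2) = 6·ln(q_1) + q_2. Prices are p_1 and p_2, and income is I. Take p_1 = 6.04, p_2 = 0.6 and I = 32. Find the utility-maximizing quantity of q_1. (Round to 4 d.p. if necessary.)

q_1* = 0.596

MU_q_1 = 6/q_1, MU_q_2 = 1. Tangency: 6/q_1 = p_1/p_2.
So q_1*(p_1,p_2) = 6·p_2/p_1, independent of income; and q_2* = (I − 6·p_2)/p_2.
At the given prices: q_1* = 6·0.6/6.04 = 0.596.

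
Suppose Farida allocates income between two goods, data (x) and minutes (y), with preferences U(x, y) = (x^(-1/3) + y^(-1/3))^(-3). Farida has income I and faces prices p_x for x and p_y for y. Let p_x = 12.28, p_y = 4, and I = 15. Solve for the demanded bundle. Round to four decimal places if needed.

MU_x ∝ x^(-4/3), MU_y ∝ y^(-4/3), so MRS = (y/x)^(4/3) = p_x/p_y.
Hence y/x = (p_x/p_y)^(1/(4/3)), i.e. raised to the 0.75 power.
Substitute y = (y/x)·x into the budget: x* = I/(p_x + p_y·(y/x)).
Numerically y/x = 2.319283, so x* = 15/(12.28 + 4·2.319283) = 0.6958 and y* = 2.319283·0.6958 = 1.6138.

x* = 0.6958, y* = 1.6138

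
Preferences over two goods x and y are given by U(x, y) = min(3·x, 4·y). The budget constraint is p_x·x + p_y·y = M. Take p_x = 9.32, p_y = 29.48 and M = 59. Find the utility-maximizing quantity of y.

With perfect complements, no substitution: consume in ratio x:y = 4:3.
Budget: p_x·x + p_y·(3/4)·x = M, so (4·p_x + 3·p_y)·x = 4·M.
Demand: x*(p_x,p_y,M) = 4·M/(4·p_x + 3·p_y), y* = 3·M/(4·p_x + 3·p_y).
Here 4·9.32 + 3·29.48 = 125.72, giving y* = 1.4079.

y* = 1.4079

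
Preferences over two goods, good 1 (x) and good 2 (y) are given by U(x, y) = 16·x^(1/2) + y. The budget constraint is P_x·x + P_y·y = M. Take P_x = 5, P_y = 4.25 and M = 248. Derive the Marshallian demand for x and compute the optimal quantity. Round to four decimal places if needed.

MU_x = 8/√x, MU_y = 1. Tangency: 8/√x = P_x/P_y.
Thus x* = (8·P_y/P_x)² — independent of M — with the rest of income spent on y.
Plugging in: x* = (8·4.25/5)² = 46.24.

x* = 46.24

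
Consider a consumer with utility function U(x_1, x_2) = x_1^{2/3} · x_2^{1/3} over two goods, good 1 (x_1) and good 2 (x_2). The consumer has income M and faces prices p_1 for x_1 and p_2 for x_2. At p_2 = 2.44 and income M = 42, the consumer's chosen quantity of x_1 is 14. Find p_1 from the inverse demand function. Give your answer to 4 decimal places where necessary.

p_1 = 2

Tangency: MRS = 2·x_2/x_1 = p_1/p_2.
So 2/3·p_2·x_2 = 1/3·p_1·x_1; combined with the budget, a share 2/3 of income goes to x_1.
Demand: x_1*(p_1,p_2,M) = 2/3·M/p_1 and x_2* = 1/3·M/p_2.
Set x_1* = 14 in the demand function and solve for p_1: p_1 = 2.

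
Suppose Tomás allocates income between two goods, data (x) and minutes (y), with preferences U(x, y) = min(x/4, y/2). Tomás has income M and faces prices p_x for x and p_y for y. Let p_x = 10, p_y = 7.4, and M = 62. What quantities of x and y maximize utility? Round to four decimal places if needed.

x* = 4.5255, y* = 2.2628

Leontief preferences: the optimum is at the kink where x/4 = y/2, i.e. y = (1/2)·x.
Budget: p_x·x + p_y·(1/2)·x = M, so (4·p_x + 2·p_y)·x = 4·M.
Demand: x*(p_x,p_y,M) = 4·M/(4·p_x + 2·p_y), y* = 2·M/(4·p_x + 2·p_y).
Here 4·10 + 2·7.4 = 54.8, giving x* = 4.5255 and y* = 2.2628.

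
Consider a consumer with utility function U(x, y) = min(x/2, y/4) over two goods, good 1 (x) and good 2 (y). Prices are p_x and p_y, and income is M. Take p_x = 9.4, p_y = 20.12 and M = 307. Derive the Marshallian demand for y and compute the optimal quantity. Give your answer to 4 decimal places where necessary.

Leontief preferences: the optimum is at the kink where x/2 = y/4, i.e. y = 2·x.
Budget: p_x·x + p_y·2·x = M, so (2·p_x + 4·p_y)·x = 2·M.
Demand: x*(p_x,p_y,M) = 2·M/(2·p_x + 4·p_y), y* = 4·M/(2·p_x + 4·p_y).
Here 2·9.4 + 4·20.12 = 99.28, giving y* = 12.3691.

y* = 12.3691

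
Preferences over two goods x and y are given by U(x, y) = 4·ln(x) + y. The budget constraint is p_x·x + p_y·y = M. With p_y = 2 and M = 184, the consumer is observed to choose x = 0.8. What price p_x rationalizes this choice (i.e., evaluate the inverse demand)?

p_x = 10

MU_x = 4/x, MU_y = 1. Tangency: 4/x = p_x/p_y.
So x*(p_x,p_y) = 4·p_y/p_x, independent of income; and y* = (M − 4·p_y)/p_y.
Set x* = 0.8 in the demand function and solve for p_x: p_x = 10.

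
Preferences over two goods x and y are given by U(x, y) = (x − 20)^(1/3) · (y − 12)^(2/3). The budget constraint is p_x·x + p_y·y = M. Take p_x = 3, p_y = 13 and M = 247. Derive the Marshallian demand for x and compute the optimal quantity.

x* = 23.4444

This is Cobb-Douglas in (x−20, y−12): tangency gives 1/3·p_y·(y−12) = 2/3·p_x·(x−20).
Substituting into the budget: x* = 20 + 1/3·(M − 20·p_x − 12·p_y)/p_x, and y* = 12 + 2/3·(…)/p_y.
Discretionary income = 247 − 20·3 − 12·13 = 31; x* = 20 + 1/3·31/3 = 23.4444.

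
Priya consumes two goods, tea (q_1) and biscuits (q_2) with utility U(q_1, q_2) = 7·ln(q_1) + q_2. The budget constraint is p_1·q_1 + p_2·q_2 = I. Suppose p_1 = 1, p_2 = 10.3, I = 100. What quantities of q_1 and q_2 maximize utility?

Set MRS = p_1/p_2: (7/q_1)/1 = p_1/p_2.
So q_1*(p_1,p_2) = 7·p_2/p_1, independent of income; and q_2* = (I − 7·p_2)/p_2.
At the given prices: q_1* = 7·10.3/1 = 72.1, and q_2* = 2.7087.

q_1* = 72.1, q_2* = 2.7087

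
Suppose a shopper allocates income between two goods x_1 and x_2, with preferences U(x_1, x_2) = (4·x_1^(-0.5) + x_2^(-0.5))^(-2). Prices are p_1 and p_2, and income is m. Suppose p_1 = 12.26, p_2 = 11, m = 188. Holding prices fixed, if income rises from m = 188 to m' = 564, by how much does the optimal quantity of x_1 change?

Δx_1* = 22.1794

From the CES first-order condition, 4·(x_2/x_1)^(1.5) = p_1/p_2.
Solve for the ratio: x_2/x_1 = [(1/4)·p_1/p_2]^(2/3).
With the ratio pinned down, the budget gives x_1* = m/(p_1 + p_2·(x_2/x_1)) and x_2* = (x_2/x_1)·x_1*.
Numerically x_2/x_1 = 0.426604, so x_1* = 188/(12.26 + 11·0.426604) = 11.0897.
At m' = 564: x_1* = 33.2691. Change: 33.2691 − 11.0897 = 22.1794.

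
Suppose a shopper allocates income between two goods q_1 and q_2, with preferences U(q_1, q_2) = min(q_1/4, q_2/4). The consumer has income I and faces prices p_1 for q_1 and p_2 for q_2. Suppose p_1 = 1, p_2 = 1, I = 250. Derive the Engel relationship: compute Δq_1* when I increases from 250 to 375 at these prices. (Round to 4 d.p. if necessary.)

Δq_1* = 62.5

Leontief preferences: the optimum is at the kink where q_1/4 = q_2/4, i.e. q_2 = q_1.
Budget: p_1·q_1 + p_2·q_1 = I, so (4·p_1 + 4·p_2)·q_1 = 4·I.
Demand: q_1*(p_1,p_2,I) = 4·I/(4·p_1 + 4·p_2), q_2* = 4·I/(4·p_1 + 4·p_2).
Here 4·1 + 4·1 = 8, giving q_1* = 125.
At I' = 375: q_1* = 187.5. Change: 187.5 − 125 = 62.5.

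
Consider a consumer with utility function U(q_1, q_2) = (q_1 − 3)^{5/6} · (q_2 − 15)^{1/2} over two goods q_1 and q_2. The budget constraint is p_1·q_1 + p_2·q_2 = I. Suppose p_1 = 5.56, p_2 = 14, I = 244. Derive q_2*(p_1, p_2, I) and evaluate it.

MRS = (5/3)·(q_2−15)/(q_1−3). Tangency with p_1/p_2 gives q_2−15 = (3/5)·(p_1/p_2)·(q_1−3).
After buying the subsistence bundle (3, 15), a share 0.625 of the remaining income goes to q_1: q_1* = 3 + 0.625·(I − 3p_1 − 15p_2)/p_1.
Discretionary income = 244 − 3·5.56 − 15·14 = 17.32; q_2* = 15 + 0.375·17.32/14 = 15.4639.

q_2* = 15.4639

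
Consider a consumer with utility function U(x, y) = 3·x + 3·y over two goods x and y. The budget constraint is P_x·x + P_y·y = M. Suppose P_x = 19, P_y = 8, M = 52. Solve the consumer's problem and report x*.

Perfect substitutes: compare marginal utility per dollar. 3/P_x vs 3/P_y → 0.1579 vs 0.375.
y gives more utility per dollar, so spend all income on y: y* = M/P_y, x* = 0.
Numerically: x* = 0, y* = 6.5.

x* = 0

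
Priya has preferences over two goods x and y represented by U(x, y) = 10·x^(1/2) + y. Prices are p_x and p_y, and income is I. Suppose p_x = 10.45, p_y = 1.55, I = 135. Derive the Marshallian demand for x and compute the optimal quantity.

Utility is quasi-linear in y; the FOC for x is 5/√x = p_x/p_y.
Thus x* = (5·p_y/p_x)² — independent of I — with the rest of income spent on y.
Plugging in: x* = (5·1.55/10.45)² = 0.55.

x* = 0.55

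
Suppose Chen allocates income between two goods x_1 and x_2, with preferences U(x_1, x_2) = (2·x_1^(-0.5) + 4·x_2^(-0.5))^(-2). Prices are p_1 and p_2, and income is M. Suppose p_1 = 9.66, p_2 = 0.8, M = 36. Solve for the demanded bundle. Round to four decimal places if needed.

x_1* = 2.2026, x_2* = 18.403

MRS = MU_x_1/MU_x_2 = (1/2)·(x_2/x_1)^(1.5). Set equal to p_1/p_2.
Solve for the ratio: x_2/x_1 = [2·p_1/p_2]^(2/3).
Substitute x_2 = (x_2/x_1)·x_1 into the budget: x_1* = M/(p_1 + p_2·(x_2/x_1)).
Numerically x_2/x_1 = 8.354967, so x_1* = 36/(9.66 + 0.8·8.354967) = 2.2026 and x_2* = 8.354967·2.2026 = 18.403.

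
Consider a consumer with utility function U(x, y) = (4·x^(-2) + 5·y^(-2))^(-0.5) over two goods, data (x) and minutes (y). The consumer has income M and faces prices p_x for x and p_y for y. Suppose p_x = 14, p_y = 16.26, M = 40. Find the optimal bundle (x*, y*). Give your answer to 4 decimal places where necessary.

MU_x ∝ 4·x^(-3), MU_y ∝ 5·y^(-3), so MRS = (4/5)·(y/x)^(3) = p_x/p_y.
Hence y/x = ((5/4)·p_x/p_y)^(1/(3)), i.e. raised to the 1/3 power.
With the ratio pinned down, the budget gives x* = M/(p_x + p_y·(y/x)) and y* = (y/x)·x*.
Numerically y/x = 1.0248, so x* = 40/(14 + 16.26·1.0248) = 1.3045 and y* = 1.0248·1.3045 = 1.3368.

x* = 1.3045, y* = 1.3368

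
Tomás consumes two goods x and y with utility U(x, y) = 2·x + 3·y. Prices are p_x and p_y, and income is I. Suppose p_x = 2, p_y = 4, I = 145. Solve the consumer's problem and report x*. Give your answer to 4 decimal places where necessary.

Linear utility — the consumer picks whichever good has higher MU/price: 2/2 = 1 vs 3/4 = 0.75.
x gives more utility per dollar, so spend all income on x: x* = I/p_x, y* = 0.
Numerically: x* = 72.5, y* = 0.

x* = 72.5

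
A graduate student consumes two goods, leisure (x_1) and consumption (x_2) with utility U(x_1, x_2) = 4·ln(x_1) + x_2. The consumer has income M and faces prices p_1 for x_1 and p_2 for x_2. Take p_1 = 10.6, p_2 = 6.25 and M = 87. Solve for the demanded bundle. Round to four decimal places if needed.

Set MRS = p_1/p_2: (4/x_1)/1 = p_1/p_2.
So x_1*(p_1,p_2) = 4·p_2/p_1, independent of income; and x_2* = (M − 4·p_2)/p_2.
At the given prices: x_1* = 4·6.25/10.6 = 2.3585, and x_2* = 9.92.

x_1* = 2.3585, x_2* = 9.92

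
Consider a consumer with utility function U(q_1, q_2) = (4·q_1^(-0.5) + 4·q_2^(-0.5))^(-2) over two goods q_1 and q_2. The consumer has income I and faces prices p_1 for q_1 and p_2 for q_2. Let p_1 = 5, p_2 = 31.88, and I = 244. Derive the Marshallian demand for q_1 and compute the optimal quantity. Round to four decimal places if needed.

q_1* = 17.0969

From the CES first-order condition, (q_2/q_1)^(1.5) = p_1/p_2.
Solve for the ratio: q_2/q_1 = [p_1/p_2]^(2/3).
With the ratio pinned down, the budget gives q_1* = I/(p_1 + p_2·(q_2/q_1)) and q_2* = (q_2/q_1)·q_1*.
Numerically q_2/q_1 = 0.290827, so q_1* = 244/(5 + 31.88·0.290827) = 17.0969.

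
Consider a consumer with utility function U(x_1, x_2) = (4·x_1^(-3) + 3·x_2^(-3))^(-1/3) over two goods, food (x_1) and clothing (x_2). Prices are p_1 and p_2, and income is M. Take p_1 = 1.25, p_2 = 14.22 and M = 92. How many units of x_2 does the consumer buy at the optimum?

Substitute x_2 = (x_2/x_1)·x_1 into the budget: x_1* = M/(p_1 + p_2·(x_2/x_1)).
Numerically x_2/x_1 = 0.50672, so x_1* = 92/(1.25 + 14.22·0.50672) = 10.8804 and x_2* = 0.50672·10.8804 = 5.5133.

x_2* = 5.5133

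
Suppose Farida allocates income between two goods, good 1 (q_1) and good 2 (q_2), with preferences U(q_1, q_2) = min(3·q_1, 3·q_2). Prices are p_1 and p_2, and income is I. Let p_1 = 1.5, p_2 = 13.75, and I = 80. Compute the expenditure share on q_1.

share on q_1 = 0.0984

Leontief preferences: the optimum is at the kink where q_1/3 = q_2/3, i.e. q_2 = q_1.
Budget: p_1·q_1 + p_2·q_1 = I, so (3·p_1 + 3·p_2)·q_1 = 3·I.
Demand: q_1*(p_1,p_2,I) = 3·I/(3·p_1 + 3·p_2), q_2* = 3·I/(3·p_1 + 3·p_2).
Here 3·1.5 + 3·13.75 = 45.75, giving q_1* = 5.2459 and q_2* = 5.2459.
Expenditure on q_1: 1.5·5.2459 = 7.8689; share = 0.0984.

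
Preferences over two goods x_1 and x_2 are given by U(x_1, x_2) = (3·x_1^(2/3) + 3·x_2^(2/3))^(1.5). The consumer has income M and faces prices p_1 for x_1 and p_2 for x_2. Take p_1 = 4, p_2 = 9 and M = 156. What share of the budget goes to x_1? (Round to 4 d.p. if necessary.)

share on x_1 = 0.8351

MU_x_1 ∝ 3·x_1^(-1/3), MU_x_2 ∝ 3·x_2^(-1/3), so MRS = (x_2/x_1)^(1/3) = p_1/p_2.
Hence x_2/x_1 = (p_1/p_2)^(1/(1/3)), i.e. raised to the 3 power.
With the ratio pinned down, the budget gives x_1* = M/(p_1 + p_2·(x_2/x_1)) and x_2* = (x_2/x_1)·x_1*.
Numerically x_2/x_1 = 0.087791, so x_1* = 156/(4 + 9·0.087791) = 32.567 and x_2* = 0.087791·32.567 = 2.8591.
Expenditure on x_1: 4·32.567 = 130.268; share = 0.8351.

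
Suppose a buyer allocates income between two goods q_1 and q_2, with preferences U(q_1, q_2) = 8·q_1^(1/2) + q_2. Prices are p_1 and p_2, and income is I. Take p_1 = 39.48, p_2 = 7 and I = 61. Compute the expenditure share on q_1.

share on q_1 = 0.3255

Set MRS = p_1/p_2: 4·q_1^(−1/2) = p_1/p_2.
Thus q_1* = (4·p_2/p_1)² — independent of I — with the rest of income spent on q_2.
Plugging in: q_1* = (4·7/39.48)² = 0.503, q_2* = 5.8774.
Expenditure on q_1: 39.48·0.503 = 19.8582; share = 0.3255.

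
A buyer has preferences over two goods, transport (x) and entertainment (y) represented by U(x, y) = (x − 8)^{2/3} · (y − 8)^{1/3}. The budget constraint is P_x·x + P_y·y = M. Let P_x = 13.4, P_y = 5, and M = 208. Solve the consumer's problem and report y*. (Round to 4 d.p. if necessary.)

Substituting into the budget: x* = 8 + 2/3·(M − 8·P_x − 8·P_y)/P_x, and y* = 8 + 1/3·(…)/P_y.
Discretionary income = 208 − 8·13.4 − 8·5 = 60.8; y* = 8 + 1/3·60.8/5 = 12.0533.

y* = 12.0533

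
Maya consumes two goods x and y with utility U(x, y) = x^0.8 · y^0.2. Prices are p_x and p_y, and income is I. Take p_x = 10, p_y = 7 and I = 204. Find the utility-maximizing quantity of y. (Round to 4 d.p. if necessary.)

Demand: x*(p_x,p_y,I) = 0.8·I/p_x and y* = 0.2·I/p_y.
At p_x=10, p_y=7, I=204: y* = 0.2·204/7 = 5.8286.

y* = 5.8286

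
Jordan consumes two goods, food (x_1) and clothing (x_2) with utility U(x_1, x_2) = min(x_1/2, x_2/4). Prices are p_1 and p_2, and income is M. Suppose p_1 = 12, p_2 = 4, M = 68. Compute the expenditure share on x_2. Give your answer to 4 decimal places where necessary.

share on x_2 = 0.4

Demand: x_1*(p_1,p_2,M) = 2·M/(2·p_1 + 4·p_2), x_2* = 4·M/(2·p_1 + 4·p_2).
Here 2·12 + 4·4 = 40, giving x_1* = 3.4 and x_2* = 6.8.
Expenditure on x_2: 4·6.8 = 27.2; share = 0.4.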